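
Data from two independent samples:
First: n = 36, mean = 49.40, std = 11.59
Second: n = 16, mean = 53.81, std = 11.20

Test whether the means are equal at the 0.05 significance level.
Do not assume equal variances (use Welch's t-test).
Welch's two-sample t-test:
H₀: μ₁ = μ₂
H₁: μ₁ ≠ μ₂
s₁²/n₁ = 11.59²/36 = 3.7313,  s₂²/n₂ = 11.20²/16 = 7.8400
SE = √(s₁²/n₁ + s₂²/n₂) = √(3.7313 + 7.8400) = 3.4017
df (Welch-Satterthwaite) = (s₁²/n₁ + s₂²/n₂)² / [(s₁²/n₁)²/(n₁-1) + (s₂²/n₂)²/(n₂-1)] ≈ 29.78
t = (x̄₁ - x̄₂) / SE = (49.40 - 53.81) / 3.4017 = -4.41 / 3.4017 = -1.296
p-value = 0.2048

Since p-value > α = 0.05, we fail to reject H₀.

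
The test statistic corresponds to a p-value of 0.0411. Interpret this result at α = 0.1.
Since p = 0.0411 < α = 0.1, reject H₀.
There is sufficient evidence to reject the null hypothesis; the result is statistically significant at the 0.1 level.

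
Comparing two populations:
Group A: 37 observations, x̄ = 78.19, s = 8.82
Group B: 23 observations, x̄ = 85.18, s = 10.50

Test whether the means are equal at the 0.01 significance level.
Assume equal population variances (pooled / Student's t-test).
Student's two-sample t-test (equal variances):
H₀: μ₁ = μ₂
H₁: μ₁ ≠ μ₂
df = n₁ + n₂ - 2 = 58
Pooled variance s_p² = [(n₁-1)s₁² + (n₂-1)s₂²] / (n₁ + n₂ - 2) = [(36)(8.82²) + (22)(10.50²)] / 58 = 90.1039
SE = √(s_p²(1/n₁ + 1/n₂)) = √(90.1039 × (1/37 + 1/23)) = 2.5205
t = (x̄₁ - x̄₂) / SE = (78.19 - 85.18) / 2.5205 = -6.99 / 2.5205 = -2.773
p-value = 0.0075

Since p-value < α = 0.01, we reject H₀.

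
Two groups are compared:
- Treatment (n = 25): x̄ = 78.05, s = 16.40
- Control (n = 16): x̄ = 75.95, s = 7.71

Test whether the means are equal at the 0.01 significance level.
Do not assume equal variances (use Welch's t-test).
Welch's two-sample t-test:
H₀: μ₁ = μ₂
H₁: μ₁ ≠ μ₂
s₁²/n₁ = 16.40²/25 = 10.7584,  s₂²/n₂ = 7.71²/16 = 3.7153
SE = √(s₁²/n₁ + s₂²/n₂) = √(10.7584 + 3.7153) = 3.8044
df (Welch-Satterthwaite) = (s₁²/n₁ + s₂²/n₂)² / [(s₁²/n₁)²/(n₁-1) + (s₂²/n₂)²/(n₂-1)] ≈ 36.48
t = (x̄₁ - x̄₂) / SE = (78.05 - 75.95) / 3.8044 = 2.10 / 3.8044 = 0.552
p-value = 0.5843

Since p-value > α = 0.01, we fail to reject H₀.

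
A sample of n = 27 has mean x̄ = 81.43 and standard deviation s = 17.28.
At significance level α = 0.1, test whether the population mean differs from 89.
One-sample t-test:
H₀: μ = 89
H₁: μ ≠ 89
df = n - 1 = 26
t = (x̄ - μ₀) / (s/√n) = (81.43 - 89) / (17.28/√27) = -2.276
p-value = 0.0313

Since p-value < α = 0.1, we reject H₀.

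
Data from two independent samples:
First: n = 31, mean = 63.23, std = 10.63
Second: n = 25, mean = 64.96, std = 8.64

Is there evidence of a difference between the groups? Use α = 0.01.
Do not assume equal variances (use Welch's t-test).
Welch's two-sample t-test:
H₀: μ₁ = μ₂
H₁: μ₁ ≠ μ₂
s₁²/n₁ = 10.63²/31 = 3.6451,  s₂²/n₂ = 8.64²/25 = 2.9860
SE = √(s₁²/n₁ + s₂²/n₂) = √(3.6451 + 2.9860) = 2.5751
df (Welch-Satterthwaite) = (s₁²/n₁ + s₂²/n₂)² / [(s₁²/n₁)²/(n₁-1) + (s₂²/n₂)²/(n₂-1)] ≈ 53.99
t = (x̄₁ - x̄₂) / SE = (63.23 - 64.96) / 2.5751 = -1.73 / 2.5751 = -0.672
p-value = 0.5046

Since p-value > α = 0.01, we fail to reject H₀.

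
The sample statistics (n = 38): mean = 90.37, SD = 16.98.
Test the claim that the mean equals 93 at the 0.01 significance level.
One-sample t-test:
H₀: μ = 93
H₁: μ ≠ 93
df = n - 1 = 37
t = (x̄ - μ₀) / (s/√n) = (90.37 - 93) / (16.98/√38) = -0.955
p-value = 0.3459

Since p-value > α = 0.01, we fail to reject H₀.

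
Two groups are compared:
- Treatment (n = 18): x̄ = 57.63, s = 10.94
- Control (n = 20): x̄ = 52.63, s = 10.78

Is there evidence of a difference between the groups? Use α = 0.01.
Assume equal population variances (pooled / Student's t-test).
Student's two-sample t-test (equal variances):
H₀: μ₁ = μ₂
H₁: μ₁ ≠ μ₂
df = n₁ + n₂ - 2 = 36
Pooled variance s_p² = [(n₁-1)s₁² + (n₂-1)s₂²] / (n₁ + n₂ - 2) = [(17)(10.94²) + (19)(10.78²)] / 36 = 117.8495
SE = √(s_p²(1/n₁ + 1/n₂)) = √(117.8495 × (1/18 + 1/20)) = 3.5270
t = (x̄₁ - x̄₂) / SE = (57.63 - 52.63) / 3.5270 = 5.00 / 3.5270 = 1.418
p-value = 0.1649

Since p-value > α = 0.01, we fail to reject H₀.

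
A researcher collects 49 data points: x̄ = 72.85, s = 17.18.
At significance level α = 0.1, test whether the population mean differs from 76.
One-sample t-test:
H₀: μ = 76
H₁: μ ≠ 76
df = n - 1 = 48
t = (x̄ - μ₀) / (s/√n) = (72.85 - 76) / (17.18/√49) = -1.283
p-value = 0.2055

Since p-value > α = 0.1, we fail to reject H₀.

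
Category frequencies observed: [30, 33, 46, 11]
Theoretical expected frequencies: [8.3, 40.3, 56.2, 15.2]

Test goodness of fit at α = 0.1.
Chi-square goodness of fit test:
H₀: observed counts match expected distribution
H₁: observed counts differ from expected distribution
df = k - 1 = 3
χ² = Σ(O - E)²/E
   = (30 - 8.3)²/8.3 + (33 - 40.3)²/40.3 + (46 - 56.2)²/56.2 + (11 - 15.2)²/15.2
   = 56.734 + 1.322 + 1.851 + 1.161
   = 61.07
p-value < 0.0001

Since p-value < α = 0.1, we reject H₀.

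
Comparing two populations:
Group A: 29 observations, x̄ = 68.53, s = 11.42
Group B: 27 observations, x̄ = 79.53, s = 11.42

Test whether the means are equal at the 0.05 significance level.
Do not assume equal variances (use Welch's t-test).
Welch's two-sample t-test:
H₀: μ₁ = μ₂
H₁: μ₁ ≠ μ₂
s₁²/n₁ = 11.42²/29 = 4.4971,  s₂²/n₂ = 11.42²/27 = 4.8302
SE = √(s₁²/n₁ + s₂²/n₂) = √(4.4971 + 4.8302) = 3.0541
df (Welch-Satterthwaite) = (s₁²/n₁ + s₂²/n₂)² / [(s₁²/n₁)²/(n₁-1) + (s₂²/n₂)²/(n₂-1)] ≈ 53.72
t = (x̄₁ - x̄₂) / SE = (68.53 - 79.53) / 3.0541 = -11.00 / 3.0541 = -3.602
p-value = 0.0007

Since p-value < α = 0.05, we reject H₀.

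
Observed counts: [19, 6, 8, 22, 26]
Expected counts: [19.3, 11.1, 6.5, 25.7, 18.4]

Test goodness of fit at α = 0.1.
Chi-square goodness of fit test:
H₀: observed counts match expected distribution
H₁: observed counts differ from expected distribution
df = k - 1 = 4
χ² = Σ(O - E)²/E
   = (19 - 19.3)²/19.3 + (6 - 11.1)²/11.1 + (8 - 6.5)²/6.5 + (22 - 25.7)²/25.7 + (26 - 18.4)²/18.4
   = 0.005 + 2.343 + 0.346 + 0.533 + 3.139
   = 6.37
p-value = 0.1734

Since p-value > α = 0.1, we fail to reject H₀.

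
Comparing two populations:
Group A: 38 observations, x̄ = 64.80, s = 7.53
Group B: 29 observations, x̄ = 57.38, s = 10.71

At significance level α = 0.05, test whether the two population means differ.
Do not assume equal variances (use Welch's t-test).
Welch's two-sample t-test:
H₀: μ₁ = μ₂
H₁: μ₁ ≠ μ₂
s₁²/n₁ = 7.53²/38 = 1.4921,  s₂²/n₂ = 10.71²/29 = 3.9553
SE = √(s₁²/n₁ + s₂²/n₂) = √(1.4921 + 3.9553) = 2.3340
df (Welch-Satterthwaite) = (s₁²/n₁ + s₂²/n₂)² / [(s₁²/n₁)²/(n₁-1) + (s₂²/n₂)²/(n₂-1)] ≈ 47.95
t = (x̄₁ - x̄₂) / SE = (64.80 - 57.38) / 2.3340 = 7.42 / 2.3340 = 3.179
p-value = 0.0026

Since p-value < α = 0.05, we reject H₀.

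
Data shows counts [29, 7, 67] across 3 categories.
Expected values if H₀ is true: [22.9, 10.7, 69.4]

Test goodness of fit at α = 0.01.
Chi-square goodness of fit test:
H₀: observed counts match expected distribution
H₁: observed counts differ from expected distribution
df = k - 1 = 2
χ² = Σ(O - E)²/E
   = (29 - 22.9)²/22.9 + (7 - 10.7)²/10.7 + (67 - 69.4)²/69.4
   = 1.625 + 1.279 + 0.083
   = 2.99
p-value = 0.2245

Since p-value > α = 0.01, we fail to reject H₀.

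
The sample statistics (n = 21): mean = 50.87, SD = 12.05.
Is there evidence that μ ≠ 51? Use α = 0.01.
One-sample t-test:
H₀: μ = 51
H₁: μ ≠ 51
df = n - 1 = 20
t = (x̄ - μ₀) / (s/√n) = (50.87 - 51) / (12.05/√21) = -0.049
p-value = 0.9611

Since p-value > α = 0.01, we fail to reject H₀.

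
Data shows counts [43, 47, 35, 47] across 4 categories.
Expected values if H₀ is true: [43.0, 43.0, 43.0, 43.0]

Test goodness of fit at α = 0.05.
Chi-square goodness of fit test:
H₀: observed counts match expected distribution
H₁: observed counts differ from expected distribution
df = k - 1 = 3
χ² = Σ(O - E)²/E
   = (43 - 43.0)²/43.0 + (47 - 43.0)²/43.0 + (35 - 43.0)²/43.0 + (47 - 43.0)²/43.0
   = 0.000 + 0.372 + 1.488 + 0.372
   = 2.23
p-value = 0.5256

Since p-value > α = 0.05, we fail to reject H₀.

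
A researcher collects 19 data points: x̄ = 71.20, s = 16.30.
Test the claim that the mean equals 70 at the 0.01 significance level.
One-sample t-test:
H₀: μ = 70
H₁: μ ≠ 70
df = n - 1 = 18
t = (x̄ - μ₀) / (s/√n) = (71.20 - 70) / (16.30/√19) = 0.321
p-value = 0.7520

Since p-value > α = 0.01, we fail to reject H₀.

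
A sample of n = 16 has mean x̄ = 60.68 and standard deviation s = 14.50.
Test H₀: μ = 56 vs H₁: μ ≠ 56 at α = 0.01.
One-sample t-test:
H₀: μ = 56
H₁: μ ≠ 56
df = n - 1 = 15
t = (x̄ - μ₀) / (s/√n) = (60.68 - 56) / (14.50/√16) = 1.291
p-value = 0.2162

Since p-value > α = 0.01, we fail to reject H₀.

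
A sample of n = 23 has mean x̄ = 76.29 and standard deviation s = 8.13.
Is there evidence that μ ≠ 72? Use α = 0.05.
One-sample t-test:
H₀: μ = 72
H₁: μ ≠ 72
df = n - 1 = 22
t = (x̄ - μ₀) / (s/√n) = (76.29 - 72) / (8.13/√23) = 2.531
p-value = 0.0190

Since p-value < α = 0.05, we reject H₀.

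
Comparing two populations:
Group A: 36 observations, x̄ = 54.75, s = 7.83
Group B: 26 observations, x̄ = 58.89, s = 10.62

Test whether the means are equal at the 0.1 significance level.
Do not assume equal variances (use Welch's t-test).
Welch's two-sample t-test:
H₀: μ₁ = μ₂
H₁: μ₁ ≠ μ₂
s₁²/n₁ = 7.83²/36 = 1.7030,  s₂²/n₂ = 10.62²/26 = 4.3379
SE = √(s₁²/n₁ + s₂²/n₂) = √(1.7030 + 4.3379) = 2.4578
df (Welch-Satterthwaite) = (s₁²/n₁ + s₂²/n₂)² / [(s₁²/n₁)²/(n₁-1) + (s₂²/n₂)²/(n₂-1)] ≈ 43.67
t = (x̄₁ - x̄₂) / SE = (54.75 - 58.89) / 2.4578 = -4.14 / 2.4578 = -1.684
p-value = 0.0992

Since p-value < α = 0.1, we reject H₀.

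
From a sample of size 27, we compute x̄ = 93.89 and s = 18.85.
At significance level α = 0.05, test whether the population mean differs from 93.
One-sample t-test:
H₀: μ = 93
H₁: μ ≠ 93
df = n - 1 = 26
t = (x̄ - μ₀) / (s/√n) = (93.89 - 93) / (18.85/√27) = 0.245
p-value = 0.8081

Since p-value > α = 0.05, we fail to reject H₀.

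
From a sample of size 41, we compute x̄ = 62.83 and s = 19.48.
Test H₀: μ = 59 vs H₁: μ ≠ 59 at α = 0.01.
One-sample t-test:
H₀: μ = 59
H₁: μ ≠ 59
df = n - 1 = 40
t = (x̄ - μ₀) / (s/√n) = (62.83 - 59) / (19.48/√41) = 1.259
p-value = 0.2154

Since p-value > α = 0.01, we fail to reject H₀.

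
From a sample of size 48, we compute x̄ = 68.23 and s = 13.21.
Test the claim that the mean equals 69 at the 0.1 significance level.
One-sample t-test:
H₀: μ = 69
H₁: μ ≠ 69
df = n - 1 = 47
t = (x̄ - μ₀) / (s/√n) = (68.23 - 69) / (13.21/√48) = -0.404
p-value = 0.6882

Since p-value > α = 0.1, we fail to reject H₀.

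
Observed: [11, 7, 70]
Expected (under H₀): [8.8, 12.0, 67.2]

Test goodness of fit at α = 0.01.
Chi-square goodness of fit test:
H₀: observed counts match expected distribution
H₁: observed counts differ from expected distribution
df = k - 1 = 2
χ² = Σ(O - E)²/E
   = (11 - 8.8)²/8.8 + (7 - 12.0)²/12.0 + (70 - 67.2)²/67.2
   = 0.550 + 2.083 + 0.117
   = 2.75
p-value = 0.2528

Since p-value > α = 0.01, we fail to reject H₀.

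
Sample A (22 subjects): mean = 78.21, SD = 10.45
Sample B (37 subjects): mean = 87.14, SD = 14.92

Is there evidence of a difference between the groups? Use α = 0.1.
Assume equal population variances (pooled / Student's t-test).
Student's two-sample t-test (equal variances):
H₀: μ₁ = μ₂
H₁: μ₁ ≠ μ₂
df = n₁ + n₂ - 2 = 57
Pooled variance s_p² = [(n₁-1)s₁² + (n₂-1)s₂²] / (n₁ + n₂ - 2) = [(21)(10.45²) + (36)(14.92²)] / 57 = 180.8260
SE = √(s_p²(1/n₁ + 1/n₂)) = √(180.8260 × (1/22 + 1/37)) = 3.6203
t = (x̄₁ - x̄₂) / SE = (78.21 - 87.14) / 3.6203 = -8.93 / 3.6203 = -2.467
p-value = 0.0167

Since p-value < α = 0.1, we reject H₀.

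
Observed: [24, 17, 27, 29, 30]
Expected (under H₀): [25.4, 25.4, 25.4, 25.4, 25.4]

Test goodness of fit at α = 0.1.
Chi-square goodness of fit test:
H₀: observed counts match expected distribution
H₁: observed counts differ from expected distribution
df = k - 1 = 4
χ² = Σ(O - E)²/E
   = (24 - 25.4)²/25.4 + (17 - 25.4)²/25.4 + (27 - 25.4)²/25.4 + (29 - 25.4)²/25.4 + (30 - 25.4)²/25.4
   = 0.077 + 2.778 + 0.101 + 0.510 + 0.833
   = 4.30
p-value = 0.3670

Since p-value > α = 0.1, we fail to reject H₀.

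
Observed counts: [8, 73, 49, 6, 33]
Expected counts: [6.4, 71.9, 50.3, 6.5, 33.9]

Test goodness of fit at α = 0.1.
Chi-square goodness of fit test:
H₀: observed counts match expected distribution
H₁: observed counts differ from expected distribution
df = k - 1 = 4
χ² = Σ(O - E)²/E
   = (8 - 6.4)²/6.4 + (73 - 71.9)²/71.9 + (49 - 50.3)²/50.3 + (6 - 6.5)²/6.5 + (33 - 33.9)²/33.9
   = 0.400 + 0.017 + 0.034 + 0.038 + 0.024
   = 0.51
p-value = 0.9722

Since p-value > α = 0.1, we fail to reject H₀.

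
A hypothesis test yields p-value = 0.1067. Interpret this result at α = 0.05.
Since p = 0.1067 > α = 0.05, fail to reject H₀.
There is insufficient evidence to reject the null hypothesis; the result is not statistically significant at the 0.05 level.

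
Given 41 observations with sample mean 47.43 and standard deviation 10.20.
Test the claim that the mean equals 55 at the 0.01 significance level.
One-sample t-test:
H₀: μ = 55
H₁: μ ≠ 55
df = n - 1 = 40
t = (x̄ - μ₀) / (s/√n) = (47.43 - 55) / (10.20/√41) = -4.752
p-value < 0.0001

Since p-value < α = 0.01, we reject H₀.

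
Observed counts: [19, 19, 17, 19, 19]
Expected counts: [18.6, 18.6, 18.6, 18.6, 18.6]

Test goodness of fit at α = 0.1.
Chi-square goodness of fit test:
H₀: observed counts match expected distribution
H₁: observed counts differ from expected distribution
df = k - 1 = 4
χ² = Σ(O - E)²/E
   = (19 - 18.6)²/18.6 + (19 - 18.6)²/18.6 + (17 - 18.6)²/18.6 + (19 - 18.6)²/18.6 + (19 - 18.6)²/18.6
   = 0.009 + 0.009 + 0.138 + 0.009 + 0.009
   = 0.17
p-value = 0.9965

Since p-value > α = 0.1, we fail to reject H₀.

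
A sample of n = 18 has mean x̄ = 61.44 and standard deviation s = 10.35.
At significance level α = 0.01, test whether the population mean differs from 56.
One-sample t-test:
H₀: μ = 56
H₁: μ ≠ 56
df = n - 1 = 17
t = (x̄ - μ₀) / (s/√n) = (61.44 - 56) / (10.35/√18) = 2.230
p-value = 0.0395

Since p-value > α = 0.01, we fail to reject H₀.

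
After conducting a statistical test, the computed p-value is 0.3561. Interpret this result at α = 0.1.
Since p = 0.3561 > α = 0.1, fail to reject H₀.
There is insufficient evidence to reject the null hypothesis; the result is not statistically significant at the 0.1 level.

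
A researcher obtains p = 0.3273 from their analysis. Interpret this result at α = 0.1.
Since p = 0.3273 > α = 0.1, fail to reject H₀.
There is insufficient evidence to reject the null hypothesis; the result is not statistically significant at the 0.1 level.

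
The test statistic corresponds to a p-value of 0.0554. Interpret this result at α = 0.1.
Since p = 0.0554 < α = 0.1, reject H₀.
There is sufficient evidence to reject the null hypothesis; the result is statistically significant at the 0.1 level.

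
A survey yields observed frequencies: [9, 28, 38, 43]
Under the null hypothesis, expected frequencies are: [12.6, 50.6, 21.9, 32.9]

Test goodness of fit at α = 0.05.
Chi-square goodness of fit test:
H₀: observed counts match expected distribution
H₁: observed counts differ from expected distribution
df = k - 1 = 3
χ² = Σ(O - E)²/E
   = (9 - 12.6)²/12.6 + (28 - 50.6)²/50.6 + (38 - 21.9)²/21.9 + (43 - 32.9)²/32.9
   = 1.029 + 10.094 + 11.836 + 3.101
   = 26.06
p-value < 0.0001

Since p-value < α = 0.05, we reject H₀.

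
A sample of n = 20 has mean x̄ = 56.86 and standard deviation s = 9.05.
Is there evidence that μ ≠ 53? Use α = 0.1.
One-sample t-test:
H₀: μ = 53
H₁: μ ≠ 53
df = n - 1 = 19
t = (x̄ - μ₀) / (s/√n) = (56.86 - 53) / (9.05/√20) = 1.907
p-value = 0.0717

Since p-value < α = 0.1, we reject H₀.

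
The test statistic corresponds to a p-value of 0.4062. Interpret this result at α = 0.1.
Since p = 0.4062 > α = 0.1, fail to reject H₀.
There is insufficient evidence to reject the null hypothesis; the result is not statistically significant at the 0.1 level.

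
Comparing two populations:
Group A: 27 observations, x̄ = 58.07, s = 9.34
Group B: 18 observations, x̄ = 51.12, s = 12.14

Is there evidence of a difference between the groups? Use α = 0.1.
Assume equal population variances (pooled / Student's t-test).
Student's two-sample t-test (equal variances):
H₀: μ₁ = μ₂
H₁: μ₁ ≠ μ₂
df = n₁ + n₂ - 2 = 43
Pooled variance s_p² = [(n₁-1)s₁² + (n₂-1)s₂²] / (n₁ + n₂ - 2) = [(26)(9.34²) + (17)(12.14²)] / 43 = 111.0135
SE = √(s_p²(1/n₁ + 1/n₂)) = √(111.0135 × (1/27 + 1/18)) = 3.2061
t = (x̄₁ - x̄₂) / SE = (58.07 - 51.12) / 3.2061 = 6.95 / 3.2061 = 2.168
p-value = 0.0358

Since p-value < α = 0.1, we reject H₀.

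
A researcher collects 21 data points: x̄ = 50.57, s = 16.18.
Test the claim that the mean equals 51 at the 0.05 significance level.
One-sample t-test:
H₀: μ = 51
H₁: μ ≠ 51
df = n - 1 = 20
t = (x̄ - μ₀) / (s/√n) = (50.57 - 51) / (16.18/√21) = -0.122
p-value = 0.9043

Since p-value > α = 0.05, we fail to reject H₀.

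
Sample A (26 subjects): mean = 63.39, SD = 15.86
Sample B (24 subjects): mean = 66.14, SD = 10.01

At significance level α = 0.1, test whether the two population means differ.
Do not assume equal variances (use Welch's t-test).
Welch's two-sample t-test:
H₀: μ₁ = μ₂
H₁: μ₁ ≠ μ₂
s₁²/n₁ = 15.86²/26 = 9.6746,  s₂²/n₂ = 10.01²/24 = 4.1750
SE = √(s₁²/n₁ + s₂²/n₂) = √(9.6746 + 4.1750) = 3.7215
df (Welch-Satterthwaite) = (s₁²/n₁ + s₂²/n₂)² / [(s₁²/n₁)²/(n₁-1) + (s₂²/n₂)²/(n₂-1)] ≈ 42.61
t = (x̄₁ - x̄₂) / SE = (63.39 - 66.14) / 3.7215 = -2.75 / 3.7215 = -0.739
p-value = 0.4640

Since p-value > α = 0.1, we fail to reject H₀.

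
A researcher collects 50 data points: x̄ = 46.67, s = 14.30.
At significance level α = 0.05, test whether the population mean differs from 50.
One-sample t-test:
H₀: μ = 50
H₁: μ ≠ 50
df = n - 1 = 49
t = (x̄ - μ₀) / (s/√n) = (46.67 - 50) / (14.30/√50) = -1.647
p-value = 0.1060

Since p-value > α = 0.05, we fail to reject H₀.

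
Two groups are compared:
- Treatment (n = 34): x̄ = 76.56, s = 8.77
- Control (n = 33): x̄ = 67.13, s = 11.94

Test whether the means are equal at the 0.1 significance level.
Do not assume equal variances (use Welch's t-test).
Welch's two-sample t-test:
H₀: μ₁ = μ₂
H₁: μ₁ ≠ μ₂
s₁²/n₁ = 8.77²/34 = 2.2621,  s₂²/n₂ = 11.94²/33 = 4.3201
SE = √(s₁²/n₁ + s₂²/n₂) = √(2.2621 + 4.3201) = 2.5656
df (Welch-Satterthwaite) = (s₁²/n₁ + s₂²/n₂)² / [(s₁²/n₁)²/(n₁-1) + (s₂²/n₂)²/(n₂-1)] ≈ 58.68
t = (x̄₁ - x̄₂) / SE = (76.56 - 67.13) / 2.5656 = 9.43 / 2.5656 = 3.676
p-value = 0.0005

Since p-value < α = 0.1, we reject H₀.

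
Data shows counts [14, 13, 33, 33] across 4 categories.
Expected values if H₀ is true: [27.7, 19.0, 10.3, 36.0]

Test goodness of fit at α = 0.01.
Chi-square goodness of fit test:
H₀: observed counts match expected distribution
H₁: observed counts differ from expected distribution
df = k - 1 = 3
χ² = Σ(O - E)²/E
   = (14 - 27.7)²/27.7 + (13 - 19.0)²/19.0 + (33 - 10.3)²/10.3 + (33 - 36.0)²/36.0
   = 6.776 + 1.895 + 50.028 + 0.250
   = 58.95
p-value < 0.0001

Since p-value < α = 0.01, we reject H₀.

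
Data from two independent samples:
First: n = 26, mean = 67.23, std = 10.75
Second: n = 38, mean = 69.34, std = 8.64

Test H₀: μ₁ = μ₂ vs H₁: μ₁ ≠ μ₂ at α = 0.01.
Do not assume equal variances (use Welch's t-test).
Welch's two-sample t-test:
H₀: μ₁ = μ₂
H₁: μ₁ ≠ μ₂
s₁²/n₁ = 10.75²/26 = 4.4447,  s₂²/n₂ = 8.64²/38 = 1.9645
SE = √(s₁²/n₁ + s₂²/n₂) = √(4.4447 + 1.9645) = 2.5316
df (Welch-Satterthwaite) = (s₁²/n₁ + s₂²/n₂)² / [(s₁²/n₁)²/(n₁-1) + (s₂²/n₂)²/(n₂-1)] ≈ 45.92
t = (x̄₁ - x̄₂) / SE = (67.23 - 69.34) / 2.5316 = -2.11 / 2.5316 = -0.833
p-value = 0.4089

Since p-value > α = 0.01, we fail to reject H₀.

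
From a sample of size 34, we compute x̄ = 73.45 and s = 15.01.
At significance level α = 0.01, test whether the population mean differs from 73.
One-sample t-test:
H₀: μ = 73
H₁: μ ≠ 73
df = n - 1 = 33
t = (x̄ - μ₀) / (s/√n) = (73.45 - 73) / (15.01/√34) = 0.175
p-value = 0.8623

Since p-value > α = 0.01, we fail to reject H₀.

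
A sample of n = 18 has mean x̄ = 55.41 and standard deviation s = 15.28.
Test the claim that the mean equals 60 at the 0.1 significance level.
One-sample t-test:
H₀: μ = 60
H₁: μ ≠ 60
df = n - 1 = 17
t = (x̄ - μ₀) / (s/√n) = (55.41 - 60) / (15.28/√18) = -1.274
p-value = 0.2196

Since p-value > α = 0.1, we fail to reject H₀.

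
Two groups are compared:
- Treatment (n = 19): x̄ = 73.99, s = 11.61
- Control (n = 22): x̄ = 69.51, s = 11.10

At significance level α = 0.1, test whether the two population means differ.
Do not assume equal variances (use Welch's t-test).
Welch's two-sample t-test:
H₀: μ₁ = μ₂
H₁: μ₁ ≠ μ₂
s₁²/n₁ = 11.61²/19 = 7.0943,  s₂²/n₂ = 11.10²/22 = 5.6005
SE = √(s₁²/n₁ + s₂²/n₂) = √(7.0943 + 5.6005) = 3.5630
df (Welch-Satterthwaite) = (s₁²/n₁ + s₂²/n₂)² / [(s₁²/n₁)²/(n₁-1) + (s₂²/n₂)²/(n₂-1)] ≈ 37.57
t = (x̄₁ - x̄₂) / SE = (73.99 - 69.51) / 3.5630 = 4.48 / 3.5630 = 1.257
p-value = 0.2164

Since p-value > α = 0.1, we fail to reject H₀.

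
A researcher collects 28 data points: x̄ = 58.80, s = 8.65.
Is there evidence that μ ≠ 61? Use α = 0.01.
One-sample t-test:
H₀: μ = 61
H₁: μ ≠ 61
df = n - 1 = 27
t = (x̄ - μ₀) / (s/√n) = (58.80 - 61) / (8.65/√28) = -1.346
p-value = 0.1896

Since p-value > α = 0.01, we fail to reject H₀.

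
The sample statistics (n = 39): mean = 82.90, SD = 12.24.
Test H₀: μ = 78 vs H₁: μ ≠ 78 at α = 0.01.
One-sample t-test:
H₀: μ = 78
H₁: μ ≠ 78
df = n - 1 = 38
t = (x̄ - μ₀) / (s/√n) = (82.90 - 78) / (12.24/√39) = 2.500
p-value = 0.0169

Since p-value > α = 0.01, we fail to reject H₀.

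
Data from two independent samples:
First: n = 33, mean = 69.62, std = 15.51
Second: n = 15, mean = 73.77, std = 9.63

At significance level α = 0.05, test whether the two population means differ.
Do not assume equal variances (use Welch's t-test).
Welch's two-sample t-test:
H₀: μ₁ = μ₂
H₁: μ₁ ≠ μ₂
s₁²/n₁ = 15.51²/33 = 7.2897,  s₂²/n₂ = 9.63²/15 = 6.1825
SE = √(s₁²/n₁ + s₂²/n₂) = √(7.2897 + 6.1825) = 3.6704
df (Welch-Satterthwaite) = (s₁²/n₁ + s₂²/n₂)² / [(s₁²/n₁)²/(n₁-1) + (s₂²/n₂)²/(n₂-1)] ≈ 41.34
t = (x̄₁ - x̄₂) / SE = (69.62 - 73.77) / 3.6704 = -4.15 / 3.6704 = -1.131
p-value = 0.2647

Since p-value > α = 0.05, we fail to reject H₀.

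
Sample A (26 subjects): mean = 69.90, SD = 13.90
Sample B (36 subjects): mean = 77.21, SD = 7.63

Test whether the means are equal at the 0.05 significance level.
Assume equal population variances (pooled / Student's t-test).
Student's two-sample t-test (equal variances):
H₀: μ₁ = μ₂
H₁: μ₁ ≠ μ₂
df = n₁ + n₂ - 2 = 60
Pooled variance s_p² = [(n₁-1)s₁² + (n₂-1)s₂²] / (n₁ + n₂ - 2) = [(25)(13.90²) + (35)(7.63²)] / 60 = 114.4640
SE = √(s_p²(1/n₁ + 1/n₂)) = √(114.4640 × (1/26 + 1/36)) = 2.7535
t = (x̄₁ - x̄₂) / SE = (69.90 - 77.21) / 2.7535 = -7.31 / 2.7535 = -2.655
p-value = 0.0101

Since p-value < α = 0.05, we reject H₀.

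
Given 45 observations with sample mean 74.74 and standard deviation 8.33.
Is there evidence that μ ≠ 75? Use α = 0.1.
One-sample t-test:
H₀: μ = 75
H₁: μ ≠ 75
df = n - 1 = 44
t = (x̄ - μ₀) / (s/√n) = (74.74 - 75) / (8.33/√45) = -0.209
p-value = 0.8351

Since p-value > α = 0.1, we fail to reject H₀.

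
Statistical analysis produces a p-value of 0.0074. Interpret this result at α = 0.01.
Since p = 0.0074 < α = 0.01, reject H₀.
There is sufficient evidence to reject the null hypothesis; the result is statistically significant at the 0.01 level.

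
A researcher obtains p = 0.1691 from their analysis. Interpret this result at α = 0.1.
Since p = 0.1691 > α = 0.1, fail to reject H₀.
There is insufficient evidence to reject the null hypothesis; the result is not statistically significant at the 0.1 level.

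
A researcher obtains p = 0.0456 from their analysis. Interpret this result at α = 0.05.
Since p = 0.0456 < α = 0.05, reject H₀.
There is sufficient evidence to reject the null hypothesis; the result is statistically significant at the 0.05 level.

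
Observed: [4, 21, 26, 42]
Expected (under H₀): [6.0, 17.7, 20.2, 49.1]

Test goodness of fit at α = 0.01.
Chi-square goodness of fit test:
H₀: observed counts match expected distribution
H₁: observed counts differ from expected distribution
df = k - 1 = 3
χ² = Σ(O - E)²/E
   = (4 - 6.0)²/6.0 + (21 - 17.7)²/17.7 + (26 - 20.2)²/20.2 + (42 - 49.1)²/49.1
   = 0.667 + 0.615 + 1.665 + 1.027
   = 3.97
p-value = 0.2643

Since p-value > α = 0.01, we fail to reject H₀.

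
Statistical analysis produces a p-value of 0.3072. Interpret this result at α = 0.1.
Since p = 0.3072 > α = 0.1, fail to reject H₀.
There is insufficient evidence to reject the null hypothesis; the result is not statistically significant at the 0.1 level.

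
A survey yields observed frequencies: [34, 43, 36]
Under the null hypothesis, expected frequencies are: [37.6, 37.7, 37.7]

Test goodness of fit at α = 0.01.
Chi-square goodness of fit test:
H₀: observed counts match expected distribution
H₁: observed counts differ from expected distribution
df = k - 1 = 2
χ² = Σ(O - E)²/E
   = (34 - 37.6)²/37.6 + (43 - 37.7)²/37.7 + (36 - 37.7)²/37.7
   = 0.345 + 0.745 + 0.077
   = 1.17
p-value = 0.5581

Since p-value > α = 0.01, we fail to reject H₀.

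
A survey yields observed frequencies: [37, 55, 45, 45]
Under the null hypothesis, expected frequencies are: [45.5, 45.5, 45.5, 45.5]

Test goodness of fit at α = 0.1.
Chi-square goodness of fit test:
H₀: observed counts match expected distribution
H₁: observed counts differ from expected distribution
df = k - 1 = 3
χ² = Σ(O - E)²/E
   = (37 - 45.5)²/45.5 + (55 - 45.5)²/45.5 + (45 - 45.5)²/45.5 + (45 - 45.5)²/45.5
   = 1.588 + 1.984 + 0.005 + 0.005
   = 3.58
p-value = 0.3102

Since p-value > α = 0.1, we fail to reject H₀.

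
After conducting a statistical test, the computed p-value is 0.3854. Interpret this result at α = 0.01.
Since p = 0.3854 > α = 0.01, fail to reject H₀.
There is insufficient evidence to reject the null hypothesis; the result is not statistically significant at the 0.01 level.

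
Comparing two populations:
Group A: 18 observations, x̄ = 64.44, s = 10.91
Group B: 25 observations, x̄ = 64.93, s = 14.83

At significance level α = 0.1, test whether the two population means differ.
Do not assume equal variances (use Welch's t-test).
Welch's two-sample t-test:
H₀: μ₁ = μ₂
H₁: μ₁ ≠ μ₂
s₁²/n₁ = 10.91²/18 = 6.6127,  s₂²/n₂ = 14.83²/25 = 8.7972
SE = √(s₁²/n₁ + s₂²/n₂) = √(6.6127 + 8.7972) = 3.9255
df (Welch-Satterthwaite) = (s₁²/n₁ + s₂²/n₂)² / [(s₁²/n₁)²/(n₁-1) + (s₂²/n₂)²/(n₂-1)] ≈ 40.96
t = (x̄₁ - x̄₂) / SE = (64.44 - 64.93) / 3.9255 = -0.49 / 3.9255 = -0.125
p-value = 0.9013

Since p-value > α = 0.1, we fail to reject H₀.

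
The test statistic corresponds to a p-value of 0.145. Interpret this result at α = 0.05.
Since p = 0.145 > α = 0.05, fail to reject H₀.
There is insufficient evidence to reject the null hypothesis; the result is not statistically significant at the 0.05 level.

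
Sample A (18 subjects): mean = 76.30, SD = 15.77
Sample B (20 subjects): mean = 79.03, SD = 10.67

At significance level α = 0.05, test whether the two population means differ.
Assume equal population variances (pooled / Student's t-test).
Student's two-sample t-test (equal variances):
H₀: μ₁ = μ₂
H₁: μ₁ ≠ μ₂
df = n₁ + n₂ - 2 = 36
Pooled variance s_p² = [(n₁-1)s₁² + (n₂-1)s₂²] / (n₁ + n₂ - 2) = [(17)(15.77²) + (19)(10.67²)] / 36 = 177.5252
SE = √(s_p²(1/n₁ + 1/n₂)) = √(177.5252 × (1/18 + 1/20)) = 4.3288
t = (x̄₁ - x̄₂) / SE = (76.30 - 79.03) / 4.3288 = -2.73 / 4.3288 = -0.631
p-value = 0.5322

Since p-value > α = 0.05, we fail to reject H₀.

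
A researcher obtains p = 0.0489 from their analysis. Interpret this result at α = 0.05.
Since p = 0.0489 < α = 0.05, reject H₀.
There is sufficient evidence to reject the null hypothesis; the result is statistically significant at the 0.05 level.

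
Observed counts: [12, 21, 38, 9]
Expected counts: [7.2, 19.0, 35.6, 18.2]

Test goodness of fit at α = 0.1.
Chi-square goodness of fit test:
H₀: observed counts match expected distribution
H₁: observed counts differ from expected distribution
df = k - 1 = 3
χ² = Σ(O - E)²/E
   = (12 - 7.2)²/7.2 + (21 - 19.0)²/19.0 + (38 - 35.6)²/35.6 + (9 - 18.2)²/18.2
   = 3.200 + 0.211 + 0.162 + 4.651
   = 8.22
p-value = 0.0416

Since p-value < α = 0.1, we reject H₀.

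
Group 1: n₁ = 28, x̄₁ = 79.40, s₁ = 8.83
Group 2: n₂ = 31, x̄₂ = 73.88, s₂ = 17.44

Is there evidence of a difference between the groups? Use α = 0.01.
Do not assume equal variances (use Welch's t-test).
Welch's two-sample t-test:
H₀: μ₁ = μ₂
H₁: μ₁ ≠ μ₂
s₁²/n₁ = 8.83²/28 = 2.7846,  s₂²/n₂ = 17.44²/31 = 9.8114
SE = √(s₁²/n₁ + s₂²/n₂) = √(2.7846 + 9.8114) = 3.5491
df (Welch-Satterthwaite) = (s₁²/n₁ + s₂²/n₂)² / [(s₁²/n₁)²/(n₁-1) + (s₂²/n₂)²/(n₂-1)] ≈ 45.38
t = (x̄₁ - x̄₂) / SE = (79.40 - 73.88) / 3.5491 = 5.52 / 3.5491 = 1.555
p-value = 0.1268

Since p-value > α = 0.01, we fail to reject H₀.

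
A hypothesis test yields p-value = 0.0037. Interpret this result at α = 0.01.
Since p = 0.0037 < α = 0.01, reject H₀.
There is sufficient evidence to reject the null hypothesis; the result is statistically significant at the 0.01 level.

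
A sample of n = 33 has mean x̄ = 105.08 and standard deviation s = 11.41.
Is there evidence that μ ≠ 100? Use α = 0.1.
One-sample t-test:
H₀: μ = 100
H₁: μ ≠ 100
df = n - 1 = 32
t = (x̄ - μ₀) / (s/√n) = (105.08 - 100) / (11.41/√33) = 2.558
p-value = 0.0155

Since p-value < α = 0.1, we reject H₀.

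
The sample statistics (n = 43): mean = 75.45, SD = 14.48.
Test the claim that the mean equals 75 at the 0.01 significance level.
One-sample t-test:
H₀: μ = 75
H₁: μ ≠ 75
df = n - 1 = 42
t = (x̄ - μ₀) / (s/√n) = (75.45 - 75) / (14.48/√43) = 0.204
p-value = 0.8395

Since p-value > α = 0.01, we fail to reject H₀.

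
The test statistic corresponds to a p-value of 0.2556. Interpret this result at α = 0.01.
Since p = 0.2556 > α = 0.01, fail to reject H₀.
There is insufficient evidence to reject the null hypothesis; the result is not statistically significant at the 0.01 level.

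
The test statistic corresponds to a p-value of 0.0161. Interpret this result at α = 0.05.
Since p = 0.0161 < α = 0.05, reject H₀.
There is sufficient evidence to reject the null hypothesis; the result is statistically significant at the 0.05 level.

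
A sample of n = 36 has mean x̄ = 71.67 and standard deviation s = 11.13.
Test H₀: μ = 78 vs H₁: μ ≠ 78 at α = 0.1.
One-sample t-test:
H₀: μ = 78
H₁: μ ≠ 78
df = n - 1 = 35
t = (x̄ - μ₀) / (s/√n) = (71.67 - 78) / (11.13/√36) = -3.412
p-value = 0.0016

Since p-value < α = 0.1, we reject H₀.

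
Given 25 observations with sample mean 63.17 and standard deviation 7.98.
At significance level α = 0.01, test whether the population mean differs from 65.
One-sample t-test:
H₀: μ = 65
H₁: μ ≠ 65
df = n - 1 = 24
t = (x̄ - μ₀) / (s/√n) = (63.17 - 65) / (7.98/√25) = -1.147
p-value = 0.2628

Since p-value > α = 0.01, we fail to reject H₀.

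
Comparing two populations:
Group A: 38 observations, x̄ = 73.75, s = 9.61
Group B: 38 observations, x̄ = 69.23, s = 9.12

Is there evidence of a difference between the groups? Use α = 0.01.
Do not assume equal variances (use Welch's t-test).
Welch's two-sample t-test:
H₀: μ₁ = μ₂
H₁: μ₁ ≠ μ₂
s₁²/n₁ = 9.61²/38 = 2.4303,  s₂²/n₂ = 9.12²/38 = 2.1888
SE = √(s₁²/n₁ + s₂²/n₂) = √(2.4303 + 2.1888) = 2.1492
df (Welch-Satterthwaite) = (s₁²/n₁ + s₂²/n₂)² / [(s₁²/n₁)²/(n₁-1) + (s₂²/n₂)²/(n₂-1)] ≈ 73.80
t = (x̄₁ - x̄₂) / SE = (73.75 - 69.23) / 2.1492 = 4.52 / 2.1492 = 2.103
p-value = 0.0389

Since p-value > α = 0.01, we fail to reject H₀.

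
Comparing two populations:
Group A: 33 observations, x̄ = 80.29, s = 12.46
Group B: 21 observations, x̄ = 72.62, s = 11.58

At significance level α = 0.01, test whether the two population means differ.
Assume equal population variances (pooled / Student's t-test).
Student's two-sample t-test (equal variances):
H₀: μ₁ = μ₂
H₁: μ₁ ≠ μ₂
df = n₁ + n₂ - 2 = 52
Pooled variance s_p² = [(n₁-1)s₁² + (n₂-1)s₂²] / (n₁ + n₂ - 2) = [(32)(12.46²) + (20)(11.58²)] / 52 = 147.1150
SE = √(s_p²(1/n₁ + 1/n₂)) = √(147.1150 × (1/33 + 1/21)) = 3.3858
t = (x̄₁ - x̄₂) / SE = (80.29 - 72.62) / 3.3858 = 7.67 / 3.3858 = 2.265
p-value = 0.0277

Since p-value > α = 0.01, we fail to reject H₀.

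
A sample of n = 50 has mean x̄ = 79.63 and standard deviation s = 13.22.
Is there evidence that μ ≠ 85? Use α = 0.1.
One-sample t-test:
H₀: μ = 85
H₁: μ ≠ 85
df = n - 1 = 49
t = (x̄ - μ₀) / (s/√n) = (79.63 - 85) / (13.22/√50) = -2.872
p-value = 0.0060

Since p-value < α = 0.1, we reject H₀.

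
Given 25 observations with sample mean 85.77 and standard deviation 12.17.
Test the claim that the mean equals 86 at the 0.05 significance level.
One-sample t-test:
H₀: μ = 86
H₁: μ ≠ 86
df = n - 1 = 24
t = (x̄ - μ₀) / (s/√n) = (85.77 - 86) / (12.17/√25) = -0.094
p-value = 0.9255

Since p-value > α = 0.05, we fail to reject H₀.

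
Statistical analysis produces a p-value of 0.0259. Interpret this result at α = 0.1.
Since p = 0.0259 < α = 0.1, reject H₀.
There is sufficient evidence to reject the null hypothesis; the result is statistically significant at the 0.1 level.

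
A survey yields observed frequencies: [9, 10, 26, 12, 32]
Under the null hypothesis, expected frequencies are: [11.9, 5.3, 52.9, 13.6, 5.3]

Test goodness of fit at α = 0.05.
Chi-square goodness of fit test:
H₀: observed counts match expected distribution
H₁: observed counts differ from expected distribution
df = k - 1 = 4
χ² = Σ(O - E)²/E
   = (9 - 11.9)²/11.9 + (10 - 5.3)²/5.3 + (26 - 52.9)²/52.9 + (12 - 13.6)²/13.6 + (32 - 5.3)²/5.3
   = 0.707 + 4.168 + 13.679 + 0.188 + 134.508
   = 153.25
p-value < 0.0001

Since p-value < α = 0.05, we reject H₀.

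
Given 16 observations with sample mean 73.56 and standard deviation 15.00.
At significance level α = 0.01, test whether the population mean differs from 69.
One-sample t-test:
H₀: μ = 69
H₁: μ ≠ 69
df = n - 1 = 15
t = (x̄ - μ₀) / (s/√n) = (73.56 - 69) / (15.00/√16) = 1.216
p-value = 0.2428

Since p-value > α = 0.01, we fail to reject H₀.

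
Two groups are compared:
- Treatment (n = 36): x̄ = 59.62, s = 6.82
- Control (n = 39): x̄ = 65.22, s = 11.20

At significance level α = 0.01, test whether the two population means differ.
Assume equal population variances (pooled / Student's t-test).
Student's two-sample t-test (equal variances):
H₀: μ₁ = μ₂
H₁: μ₁ ≠ μ₂
df = n₁ + n₂ - 2 = 73
Pooled variance s_p² = [(n₁-1)s₁² + (n₂-1)s₂²] / (n₁ + n₂ - 2) = [(35)(6.82²) + (38)(11.20²)] / 73 = 87.5980
SE = √(s_p²(1/n₁ + 1/n₂)) = √(87.5980 × (1/36 + 1/39)) = 2.1632
t = (x̄₁ - x̄₂) / SE = (59.62 - 65.22) / 2.1632 = -5.60 / 2.1632 = -2.589
p-value = 0.0116

Since p-value > α = 0.01, we fail to reject H₀.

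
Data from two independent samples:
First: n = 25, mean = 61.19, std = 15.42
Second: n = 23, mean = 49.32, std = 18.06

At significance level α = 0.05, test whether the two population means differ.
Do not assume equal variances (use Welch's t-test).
Welch's two-sample t-test:
H₀: μ₁ = μ₂
H₁: μ₁ ≠ μ₂
s₁²/n₁ = 15.42²/25 = 9.5111,  s₂²/n₂ = 18.06²/23 = 14.1810
SE = √(s₁²/n₁ + s₂²/n₂) = √(9.5111 + 14.1810) = 4.8675
df (Welch-Satterthwaite) = (s₁²/n₁ + s₂²/n₂)² / [(s₁²/n₁)²/(n₁-1) + (s₂²/n₂)²/(n₂-1)] ≈ 43.48
t = (x̄₁ - x̄₂) / SE = (61.19 - 49.32) / 4.8675 = 11.87 / 4.8675 = 2.439
p-value = 0.0189

Since p-value < α = 0.05, we reject H₀.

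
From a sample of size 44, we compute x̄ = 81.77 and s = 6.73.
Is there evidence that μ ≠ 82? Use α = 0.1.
One-sample t-test:
H₀: μ = 82
H₁: μ ≠ 82
df = n - 1 = 43
t = (x̄ - μ₀) / (s/√n) = (81.77 - 82) / (6.73/√44) = -0.227
p-value = 0.8217

Since p-value > α = 0.1, we fail to reject H₀.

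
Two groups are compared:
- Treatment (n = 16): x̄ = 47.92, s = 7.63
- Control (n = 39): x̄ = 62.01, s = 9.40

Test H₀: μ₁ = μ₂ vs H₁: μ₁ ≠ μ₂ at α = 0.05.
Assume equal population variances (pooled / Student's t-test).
Student's two-sample t-test (equal variances):
H₀: μ₁ = μ₂
H₁: μ₁ ≠ μ₂
df = n₁ + n₂ - 2 = 53
Pooled variance s_p² = [(n₁-1)s₁² + (n₂-1)s₂²] / (n₁ + n₂ - 2) = [(15)(7.63²) + (38)(9.40²)] / 53 = 79.8289
SE = √(s_p²(1/n₁ + 1/n₂)) = √(79.8289 × (1/16 + 1/39)) = 2.6526
t = (x̄₁ - x̄₂) / SE = (47.92 - 62.01) / 2.6526 = -14.09 / 2.6526 = -5.312
p-value < 0.0001

Since p-value < α = 0.05, we reject H₀.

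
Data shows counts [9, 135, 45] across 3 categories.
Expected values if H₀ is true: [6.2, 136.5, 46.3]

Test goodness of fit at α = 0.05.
Chi-square goodness of fit test:
H₀: observed counts match expected distribution
H₁: observed counts differ from expected distribution
df = k - 1 = 2
χ² = Σ(O - E)²/E
   = (9 - 6.2)²/6.2 + (135 - 136.5)²/136.5 + (45 - 46.3)²/46.3
   = 1.265 + 0.016 + 0.037
   = 1.32
p-value = 0.5175

Since p-value > α = 0.05, we fail to reject H₀.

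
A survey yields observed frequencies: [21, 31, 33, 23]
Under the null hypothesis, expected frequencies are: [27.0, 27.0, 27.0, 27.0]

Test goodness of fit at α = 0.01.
Chi-square goodness of fit test:
H₀: observed counts match expected distribution
H₁: observed counts differ from expected distribution
df = k - 1 = 3
χ² = Σ(O - E)²/E
   = (21 - 27.0)²/27.0 + (31 - 27.0)²/27.0 + (33 - 27.0)²/27.0 + (23 - 27.0)²/27.0
   = 1.333 + 0.593 + 1.333 + 0.593
   = 3.85
p-value = 0.2779

Since p-value > α = 0.01, we fail to reject H₀.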